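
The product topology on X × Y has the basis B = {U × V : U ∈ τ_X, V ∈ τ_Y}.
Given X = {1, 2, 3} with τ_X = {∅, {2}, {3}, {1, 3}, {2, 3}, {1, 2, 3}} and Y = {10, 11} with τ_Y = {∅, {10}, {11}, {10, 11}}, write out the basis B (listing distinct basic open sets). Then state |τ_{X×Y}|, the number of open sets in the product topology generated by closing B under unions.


Basis B = {∅ × ∅, {2} × {10}, {2} × {11}, {3} × {10}, {3} × {11}, {1, 3} × {10}, {1, 3} × {11}, {2} × {10, 11}, {2, 3} × {10}, {2, 3} × {11}, {3} × {10, 11}, {1, 2, 3} × {10}, {1, 2, 3} × {11}, {1, 3} × {10, 11}, {2, 3} × {10, 11}, {1, 2, 3} × {10, 11}}; |τ_{X×Y}| = 36.

Enumerate products U × V with U ∈ τ_X, V ∈ τ_Y (deduplicated):
  ∅ × ∅ = {} (∅)
  {2} × {10} = {(2,10)}
  {2} × {11} = {(2,11)}
  {3} × {10} = {(3,10)}
  {3} × {11} = {(3,11)}
  {1, 3} × {10} = {(1,10), (3,10)}
  {1, 3} × {11} = {(1,11), (3,11)}
  {2} × {10, 11} = {(2,10), (2,11)}
  {2, 3} × {10} = {(2,10), (3,10)}
  {2, 3} × {11} = {(2,11), (3,11)}
  {3} × {10, 11} = {(3,10), (3,11)}
  {1, 2, 3} × {10} = {(1,10), (2,10), (3,10)}
  {1, 2, 3} × {11} = {(1,11), (2,11), (3,11)}
  {1, 3} × {10, 11} = {(1,10), (1,11), (3,10), (3,11)}
  {2, 3} × {10, 11} = {(2,10), (2,11), (3,10), (3,11)}
  {1, 2, 3} × {10, 11} = {(1,10), (1,11), (2,10), (2,11), (3,10), (3,11)}
These 16 distinct sets form the basis B.
Close under arbitrary unions to get τ_{X×Y}; counting gives |τ_{X×Y}| = 36.


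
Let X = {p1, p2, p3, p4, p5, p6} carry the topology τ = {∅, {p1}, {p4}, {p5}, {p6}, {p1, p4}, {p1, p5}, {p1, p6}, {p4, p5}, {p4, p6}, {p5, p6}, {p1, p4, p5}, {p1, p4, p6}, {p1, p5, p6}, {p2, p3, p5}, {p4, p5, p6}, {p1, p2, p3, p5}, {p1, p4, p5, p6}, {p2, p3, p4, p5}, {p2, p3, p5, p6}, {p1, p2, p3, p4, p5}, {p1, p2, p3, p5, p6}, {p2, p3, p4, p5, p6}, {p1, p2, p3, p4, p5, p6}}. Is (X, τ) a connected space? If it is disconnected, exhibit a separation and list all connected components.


(X, τ) is disconnected; components = [{p1}, {p4}, {p6}, {p2, p3, p5}].

Find clopen sets (U ∈ τ with X ∖ U ∈ τ):
  U = ∅, X ∖ U = {p1, p2, p3, p4, p5, p6} — both open, so U is clopen.
  U = {p1}, X ∖ U = {p2, p3, p4, p5, p6} — both open, so U is clopen.
  U = {p4}, X ∖ U = {p1, p2, p3, p5, p6} — both open, so U is clopen.
  U = {p6}, X ∖ U = {p1, p2, p3, p4, p5} — both open, so U is clopen.
  U = {p1, p4}, X ∖ U = {p2, p3, p5, p6} — both open, so U is clopen.
  U = {p1, p6}, X ∖ U = {p2, p3, p4, p5} — both open, so U is clopen.
  U = {p4, p6}, X ∖ U = {p1, p2, p3, p5} — both open, so U is clopen.
  U = {p1, p4, p6}, X ∖ U = {p2, p3, p5} — both open, so U is clopen.
  U = {p2, p3, p5}, X ∖ U = {p1, p4, p6} — both open, so U is clopen.
  U = {p1, p2, p3, p5}, X ∖ U = {p4, p6} — both open, so U is clopen.
  U = {p2, p3, p4, p5}, X ∖ U = {p1, p6} — both open, so U is clopen.
  U = {p2, p3, p5, p6}, X ∖ U = {p1, p4} — both open, so U is clopen.
  U = {p1, p2, p3, p4, p5}, X ∖ U = {p6} — both open, so U is clopen.
  U = {p1, p2, p3, p5, p6}, X ∖ U = {p4} — both open, so U is clopen.
  U = {p2, p3, p4, p5, p6}, X ∖ U = {p1} — both open, so U is clopen.
  U = {p1, p2, p3, p4, p5, p6}, X ∖ U = ∅ — both open, so U is clopen.
Nontrivial clopen(s) exist: e.g. {p1, p2, p3, p4, p5}. So (X, τ) is disconnected.
Compute connected components by grouping points that agree on all clopens:
  component: {p1}
  component: {p4}
  component: {p6}
  component: {p2, p3, p5}


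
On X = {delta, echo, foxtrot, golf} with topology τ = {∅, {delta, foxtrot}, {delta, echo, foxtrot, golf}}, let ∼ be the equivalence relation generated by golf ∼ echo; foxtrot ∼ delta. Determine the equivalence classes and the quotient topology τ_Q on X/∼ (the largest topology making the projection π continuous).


X/∼ = {[delta=foxtrot], [echo=golf]}; |τ_Q| = 3.

Equivalence classes: [delta=foxtrot], [echo=golf].
Quotient map π: X → X/∼ sends delta ↦ [delta=foxtrot], echo ↦ [echo=golf], foxtrot ↦ [delta=foxtrot], golf ↦ [echo=golf].
For each subset V ⊆ X/∼, compute π^{-1}(V) ⊆ X and check whether π^{-1}(V) ∈ τ. V is open in τ_Q iff π^{-1}(V) ∈ τ.
  V = {}: π^{-1}(V) = ∅ ∈ τ ✓.
  V = {[delta=foxtrot]}: π^{-1}(V) = {delta, foxtrot} ∈ τ ✓.
  V = {[echo=golf]}: π^{-1}(V) = {echo, golf} ∉ τ ✗.
  V = {[delta=foxtrot], [echo=golf]}: π^{-1}(V) = {delta, echo, foxtrot, golf} ∈ τ ✓.
Open sets in the quotient: τ_Q = {{}, {[delta=foxtrot]}, {[delta=foxtrot], [echo=golf]}} (3 elements).


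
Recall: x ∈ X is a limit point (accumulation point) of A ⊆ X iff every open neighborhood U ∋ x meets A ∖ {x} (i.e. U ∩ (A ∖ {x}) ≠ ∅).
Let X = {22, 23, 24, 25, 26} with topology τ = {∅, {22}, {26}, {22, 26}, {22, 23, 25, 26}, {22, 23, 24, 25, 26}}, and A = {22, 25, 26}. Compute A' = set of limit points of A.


A' = {23, 24, 25}

For each x ∈ X, list the open sets U ∈ τ with x ∈ U, then check whether U ∩ (A ∖ {x}) ≠ ∅ for every such U.
  x = 22: open {22} ∋ x has {22} ∩ (A ∖ {22}) = ∅, so x is NOT a limit point.
  x = 23: opens ∋ x are {22, 23, 25, 26}, {22, 23, 24, 25, 26}; each meets A ∖ {23}, so x IS a limit point.
  x = 24: opens ∋ x are {22, 23, 24, 25, 26}; each meets A ∖ {24}, so x IS a limit point.
  x = 25: opens ∋ x are {22, 23, 25, 26}, {22, 23, 24, 25, 26}; each meets A ∖ {25}, so x IS a limit point.
  x = 26: open {26} ∋ x has {26} ∩ (A ∖ {26}) = ∅, so x is NOT a limit point.
Collecting: A' = {23, 24, 25}.


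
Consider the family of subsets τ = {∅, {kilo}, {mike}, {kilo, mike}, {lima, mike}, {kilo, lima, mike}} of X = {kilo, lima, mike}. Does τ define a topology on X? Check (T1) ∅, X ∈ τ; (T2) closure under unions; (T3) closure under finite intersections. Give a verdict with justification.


τ IS a topology on X.

Axiom (T1): ∅ ∈ τ? Yes; X ∈ τ? Yes.
Axiom (T2/T3): check pairwise unions and intersections of members of τ.
All pairwise intersections and unions checked — each lies in τ. Therefore τ satisfies (T1), (T2), (T3): it IS a topology on X.


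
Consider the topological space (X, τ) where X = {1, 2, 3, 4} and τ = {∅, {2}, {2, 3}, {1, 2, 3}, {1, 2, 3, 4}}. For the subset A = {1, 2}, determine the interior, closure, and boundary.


int(A) = {2}, cl(A) = {1, 2, 3, 4}, ∂A = {1, 3, 4}.

Closed sets in (X, τ) are complements of opens:
  closed(X, τ) = {∅, {4}, {1, 4}, {1, 3, 4}, {1, 2, 3, 4}}.
int(A) = ⋃ {U ∈ τ : U ⊆ A}. Opens contained in A: ∅, {2}.
Taking the union of these: int(A) = {2}.
cl(A) = ⋂ {C closed : A ⊆ C}. Closed sets containing A: {1, 2, 3, 4}.
Intersecting these: cl(A) = {1, 2, 3, 4}.
∂A = cl(A) ∖ int(A) = {1, 2, 3, 4} ∖ {2} = {1, 3, 4}.


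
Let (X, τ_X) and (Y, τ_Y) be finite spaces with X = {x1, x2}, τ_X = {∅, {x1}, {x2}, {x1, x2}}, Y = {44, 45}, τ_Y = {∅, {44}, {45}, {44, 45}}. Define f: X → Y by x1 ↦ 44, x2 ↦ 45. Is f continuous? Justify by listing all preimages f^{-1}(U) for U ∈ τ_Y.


f IS continuous.

Compute f^{-1}(U) for each U ∈ τ_Y:
  U = ∅: f^{-1}(U) = ∅ ∈ τ_X ✓.
  U = {44}: f^{-1}(U) = {x1} ∈ τ_X ✓.
  U = {45}: f^{-1}(U) = {x2} ∈ τ_X ✓.
  U = {44, 45}: f^{-1}(U) = {x1, x2} ∈ τ_X ✓.
Every preimage lies in τ_X, so f IS continuous.


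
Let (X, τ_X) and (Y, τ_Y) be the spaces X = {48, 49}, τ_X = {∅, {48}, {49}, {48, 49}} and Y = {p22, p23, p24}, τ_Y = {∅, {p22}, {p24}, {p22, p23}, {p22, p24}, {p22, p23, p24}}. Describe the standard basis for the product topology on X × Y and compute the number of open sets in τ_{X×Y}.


Basis B = {∅ × ∅, {48} × {p22}, {48} × {p24}, {49} × {p22}, {49} × {p24}, {48} × {p22, p23}, {48} × {p22, p24}, {48, 49} × {p22}, {48, 49} × {p24}, {49} × {p22, p23}, {49} × {p22, p24}, {48} × {p22, p23, p24}, {49} × {p22, p23, p24}, {48, 49} × {p22, p23}, {48, 49} × {p22, p24}, {48, 49} × {p22, p23, p24}}; |τ_{X×Y}| = 36.

Enumerate products U × V with U ∈ τ_X, V ∈ τ_Y (deduplicated):
  ∅ × ∅ = {} (∅)
  {48} × {p22} = {(48,p22)}
  {48} × {p24} = {(48,p24)}
  {49} × {p22} = {(49,p22)}
  {49} × {p24} = {(49,p24)}
  {48} × {p22, p23} = {(48,p22), (48,p23)}
  {48} × {p22, p24} = {(48,p22), (48,p24)}
  {48, 49} × {p22} = {(48,p22), (49,p22)}
  {48, 49} × {p24} = {(48,p24), (49,p24)}
  {49} × {p22, p23} = {(49,p22), (49,p23)}
  {49} × {p22, p24} = {(49,p22), (49,p24)}
  {48} × {p22, p23, p24} = {(48,p22), (48,p23), (48,p24)}
  {49} × {p22, p23, p24} = {(49,p22), (49,p23), (49,p24)}
  {48, 49} × {p22, p23} = {(48,p22), (48,p23), (49,p22), (49,p23)}
  {48, 49} × {p22, p24} = {(48,p22), (48,p24), (49,p22), (49,p24)}
  {48, 49} × {p22, p23, p24} = {(48,p22), (48,p23), (48,p24), (49,p22), (49,p23), (49,p24)}
These 16 distinct sets form the basis B.
Close under arbitrary unions to get τ_{X×Y}; counting gives |τ_{X×Y}| = 36.


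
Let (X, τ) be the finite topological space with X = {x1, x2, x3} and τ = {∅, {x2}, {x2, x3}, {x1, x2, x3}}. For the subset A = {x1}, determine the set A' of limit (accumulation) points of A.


A' = ∅

For each x ∈ X, list the open sets U ∈ τ with x ∈ U, then check whether U ∩ (A ∖ {x}) ≠ ∅ for every such U.
  x = x1: open {x1, x2, x3} ∋ x has {x1, x2, x3} ∩ (A ∖ {x1}) = ∅, so x is NOT a limit point.
  x = x2: open {x2} ∋ x has {x2} ∩ (A ∖ {x2}) = ∅, so x is NOT a limit point.
  x = x3: open {x2, x3} ∋ x has {x2, x3} ∩ (A ∖ {x3}) = ∅, so x is NOT a limit point.
Collecting: A' = ∅.


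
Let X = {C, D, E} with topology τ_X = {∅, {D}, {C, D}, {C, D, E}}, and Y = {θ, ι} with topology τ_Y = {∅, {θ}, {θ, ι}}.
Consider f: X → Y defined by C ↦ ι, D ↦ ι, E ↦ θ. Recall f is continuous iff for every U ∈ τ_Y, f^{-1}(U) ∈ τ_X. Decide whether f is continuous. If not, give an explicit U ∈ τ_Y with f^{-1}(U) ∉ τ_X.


f is NOT continuous.

Compute f^{-1}(U) for each U ∈ τ_Y:
  U = ∅: f^{-1}(U) = ∅ ∈ τ_X ✓.
  U = {θ}: f^{-1}(U) = {E} ∉ τ_X ✗.
  U = {θ, ι}: f^{-1}(U) = {C, D, E} ∈ τ_X ✓.
Found U = {θ} with f^{-1}(U) = {E} not in τ_X. Therefore f is NOT continuous.


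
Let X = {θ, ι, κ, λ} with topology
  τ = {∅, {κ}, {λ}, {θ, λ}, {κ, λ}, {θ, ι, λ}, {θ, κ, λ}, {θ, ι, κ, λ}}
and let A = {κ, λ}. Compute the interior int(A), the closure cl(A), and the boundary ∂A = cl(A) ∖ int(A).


int(A) = {κ, λ}, cl(A) = {θ, ι, κ, λ}, ∂A = {θ, ι}.

Closed sets in (X, τ) are complements of opens:
  closed(X, τ) = {∅, {ι}, {κ}, {θ, ι}, {ι, κ}, {θ, ι, κ}, {θ, ι, λ}, {θ, ι, κ, λ}}.
int(A) = ⋃ {U ∈ τ : U ⊆ A}. Opens contained in A: ∅, {κ}, {λ}, {κ, λ}.
Taking the union of these: int(A) = {κ, λ}.
cl(A) = ⋂ {C closed : A ⊆ C}. Closed sets containing A: {θ, ι, κ, λ}.
Intersecting these: cl(A) = {θ, ι, κ, λ}.
∂A = cl(A) ∖ int(A) = {θ, ι, κ, λ} ∖ {κ, λ} = {θ, ι}.


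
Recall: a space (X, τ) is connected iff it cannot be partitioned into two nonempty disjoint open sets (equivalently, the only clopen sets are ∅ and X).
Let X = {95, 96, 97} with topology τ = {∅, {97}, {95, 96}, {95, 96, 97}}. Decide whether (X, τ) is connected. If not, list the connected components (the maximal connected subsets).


(X, τ) is disconnected; components = [{97}, {95, 96}].

Find clopen sets (U ∈ τ with X ∖ U ∈ τ):
  U = ∅, X ∖ U = {95, 96, 97} — both open, so U is clopen.
  U = {97}, X ∖ U = {95, 96} — both open, so U is clopen.
  U = {95, 96}, X ∖ U = {97} — both open, so U is clopen.
  U = {95, 96, 97}, X ∖ U = ∅ — both open, so U is clopen.
Nontrivial clopen(s) exist: e.g. {95, 96}. So (X, τ) is disconnected.
Compute connected components by grouping points that agree on all clopens:
  component: {97}
  component: {95, 96}


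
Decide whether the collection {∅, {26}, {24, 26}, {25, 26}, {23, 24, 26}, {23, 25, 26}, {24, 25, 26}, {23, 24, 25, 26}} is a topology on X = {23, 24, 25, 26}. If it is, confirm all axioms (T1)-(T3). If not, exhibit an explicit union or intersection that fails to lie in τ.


τ is NOT a topology on X.

Axiom (T1): ∅ ∈ τ? Yes; X ∈ τ? Yes.
Axiom (T2/T3): check pairwise unions and intersections of members of τ.
Counterexample for (T3): {23, 24, 26} ∩ {23, 25, 26} = {23, 26} ∉ τ. Therefore τ is NOT a topology.


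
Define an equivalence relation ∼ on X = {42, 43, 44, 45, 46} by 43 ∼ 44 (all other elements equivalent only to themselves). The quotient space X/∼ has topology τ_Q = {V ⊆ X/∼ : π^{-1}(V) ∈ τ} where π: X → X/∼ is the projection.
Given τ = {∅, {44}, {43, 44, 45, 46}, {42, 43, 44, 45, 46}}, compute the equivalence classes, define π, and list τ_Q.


X/∼ = {[42], [43=44], [45], [46]}; |τ_Q| = 3.

Equivalence classes: [42], [43=44], [45], [46].
Quotient map π: X → X/∼ sends 42 ↦ [42], 43 ↦ [43=44], 44 ↦ [43=44], 45 ↦ [45], 46 ↦ [46].
For each subset V ⊆ X/∼, compute π^{-1}(V) ⊆ X and check whether π^{-1}(V) ∈ τ. V is open in τ_Q iff π^{-1}(V) ∈ τ.
  V = {}: π^{-1}(V) = ∅ ∈ τ ✓.
  V = {[42]}: π^{-1}(V) = {42} ∉ τ ✗.
  V = {[43=44]}: π^{-1}(V) = {43, 44} ∉ τ ✗.
  V = {[42], [43=44]}: π^{-1}(V) = {42, 43, 44} ∉ τ ✗.
  V = {[45]}: π^{-1}(V) = {45} ∉ τ ✗.
  V = {[42], [45]}: π^{-1}(V) = {42, 45} ∉ τ ✗.
  V = {[43=44], [45]}: π^{-1}(V) = {43, 44, 45} ∉ τ ✗.
  V = {[42], [43=44], [45]}: π^{-1}(V) = {42, 43, 44, 45} ∉ τ ✗.
  V = {[46]}: π^{-1}(V) = {46} ∉ τ ✗.
  V = {[42], [46]}: π^{-1}(V) = {42, 46} ∉ τ ✗.
  V = {[43=44], [46]}: π^{-1}(V) = {43, 44, 46} ∉ τ ✗.
  V = {[42], [43=44], [46]}: π^{-1}(V) = {42, 43, 44, 46} ∉ τ ✗.
  V = {[45], [46]}: π^{-1}(V) = {45, 46} ∉ τ ✗.
  V = {[42], [45], [46]}: π^{-1}(V) = {42, 45, 46} ∉ τ ✗.
  V = {[43=44], [45], [46]}: π^{-1}(V) = {43, 44, 45, 46} ∈ τ ✓.
  V = {[42], [43=44], [45], [46]}: π^{-1}(V) = {42, 43, 44, 45, 46} ∈ τ ✓.
Open sets in the quotient: τ_Q = {{}, {[43=44], [45], [46]}, {[42], [43=44], [45], [46]}} (3 elements).


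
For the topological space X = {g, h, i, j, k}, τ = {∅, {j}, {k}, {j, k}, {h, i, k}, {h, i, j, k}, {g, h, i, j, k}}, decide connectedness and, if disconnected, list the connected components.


(X, τ) is connected.

Find clopen sets (U ∈ τ with X ∖ U ∈ τ):
  U = ∅, X ∖ U = {g, h, i, j, k} — both open, so U is clopen.
  U = {g, h, i, j, k}, X ∖ U = ∅ — both open, so U is clopen.
Only trivial clopens (∅ and X) exist, so (X, τ) is connected.
Compute connected components by grouping points that agree on all clopens:
  component: {g, h, i, j, k}


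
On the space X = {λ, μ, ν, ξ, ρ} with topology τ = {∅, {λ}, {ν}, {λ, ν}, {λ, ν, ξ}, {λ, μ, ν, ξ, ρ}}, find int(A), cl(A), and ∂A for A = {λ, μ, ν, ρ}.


int(A) = {λ, ν}, cl(A) = {λ, μ, ν, ξ, ρ}, ∂A = {μ, ξ, ρ}.

Closed sets in (X, τ) are complements of opens:
  closed(X, τ) = {∅, {μ, ρ}, {μ, ξ, ρ}, {λ, μ, ξ, ρ}, {μ, ν, ξ, ρ}, {λ, μ, ν, ξ, ρ}}.
int(A) = ⋃ {U ∈ τ : U ⊆ A}. Opens contained in A: ∅, {λ}, {ν}, {λ, ν}.
Taking the union of these: int(A) = {λ, ν}.
cl(A) = ⋂ {C closed : A ⊆ C}. Closed sets containing A: {λ, μ, ν, ξ, ρ}.
Intersecting these: cl(A) = {λ, μ, ν, ξ, ρ}.
∂A = cl(A) ∖ int(A) = {λ, μ, ν, ξ, ρ} ∖ {λ, ν} = {μ, ξ, ρ}.


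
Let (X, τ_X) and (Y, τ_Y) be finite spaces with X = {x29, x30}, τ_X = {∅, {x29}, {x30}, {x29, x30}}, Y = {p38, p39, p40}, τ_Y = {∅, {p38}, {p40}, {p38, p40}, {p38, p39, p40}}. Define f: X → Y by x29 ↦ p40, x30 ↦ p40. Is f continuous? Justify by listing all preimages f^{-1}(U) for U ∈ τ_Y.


f IS continuous.

Compute f^{-1}(U) for each U ∈ τ_Y:
  U = ∅: f^{-1}(U) = ∅ ∈ τ_X ✓.
  U = {p38}: f^{-1}(U) = ∅ ∈ τ_X ✓.
  U = {p40}: f^{-1}(U) = {x29, x30} ∈ τ_X ✓.
  U = {p38, p40}: f^{-1}(U) = {x29, x30} ∈ τ_X ✓.
  U = {p38, p39, p40}: f^{-1}(U) = {x29, x30} ∈ τ_X ✓.
Every preimage lies in τ_X, so f IS continuous.


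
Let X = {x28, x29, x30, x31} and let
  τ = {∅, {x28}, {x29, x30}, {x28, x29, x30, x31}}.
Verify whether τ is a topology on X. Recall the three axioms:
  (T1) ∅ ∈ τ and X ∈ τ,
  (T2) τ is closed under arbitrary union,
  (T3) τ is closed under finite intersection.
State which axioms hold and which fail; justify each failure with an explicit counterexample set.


τ is NOT a topology on X.

Axiom (T1): ∅ ∈ τ? Yes; X ∈ τ? Yes.
Axiom (T2/T3): check pairwise unions and intersections of members of τ.
Counterexample for (T2): {x28} ∪ {x29, x30} = {x28, x29, x30} ∉ τ. Therefore τ is NOT a topology.


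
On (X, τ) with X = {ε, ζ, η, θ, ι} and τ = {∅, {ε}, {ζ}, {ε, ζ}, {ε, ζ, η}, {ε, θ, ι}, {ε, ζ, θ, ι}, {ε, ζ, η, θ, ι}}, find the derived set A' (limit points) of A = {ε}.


A' = {η, θ, ι}

For each x ∈ X, list the open sets U ∈ τ with x ∈ U, then check whether U ∩ (A ∖ {x}) ≠ ∅ for every such U.
  x = ε: open {ε} ∋ x has {ε} ∩ (A ∖ {ε}) = ∅, so x is NOT a limit point.
  x = ζ: open {ζ} ∋ x has {ζ} ∩ (A ∖ {ζ}) = ∅, so x is NOT a limit point.
  x = η: opens ∋ x are {ε, ζ, η}, {ε, ζ, η, θ, ι}; each meets A ∖ {η}, so x IS a limit point.
  x = θ: opens ∋ x are {ε, θ, ι}, {ε, ζ, θ, ι}, {ε, ζ, η, θ, ι}; each meets A ∖ {θ}, so x IS a limit point.
  x = ι: opens ∋ x are {ε, θ, ι}, {ε, ζ, θ, ι}, {ε, ζ, η, θ, ι}; each meets A ∖ {ι}, so x IS a limit point.
Collecting: A' = {η, θ, ι}.


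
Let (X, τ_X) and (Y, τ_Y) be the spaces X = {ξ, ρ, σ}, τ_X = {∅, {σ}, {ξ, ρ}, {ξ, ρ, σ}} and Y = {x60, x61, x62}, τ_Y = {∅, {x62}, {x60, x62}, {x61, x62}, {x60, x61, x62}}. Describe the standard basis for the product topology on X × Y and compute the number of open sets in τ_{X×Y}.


Basis B = {∅ × ∅, {σ} × {x62}, {ξ, ρ} × {x62}, {σ} × {x60, x62}, {σ} × {x61, x62}, {ξ, ρ, σ} × {x62}, {σ} × {x60, x61, x62}, {ξ, ρ} × {x60, x62}, {ξ, ρ} × {x61, x62}, {ξ, ρ} × {x60, x61, x62}, {ξ, ρ, σ} × {x60, x62}, {ξ, ρ, σ} × {x61, x62}, {ξ, ρ, σ} × {x60, x61, x62}}; |τ_{X×Y}| = 25.

Enumerate products U × V with U ∈ τ_X, V ∈ τ_Y (deduplicated):
  ∅ × ∅ = {} (∅)
  {σ} × {x62} = {(σ,x62)}
  {ξ, ρ} × {x62} = {(ξ,x62), (ρ,x62)}
  {σ} × {x60, x62} = {(σ,x60), (σ,x62)}
  {σ} × {x61, x62} = {(σ,x61), (σ,x62)}
  {ξ, ρ, σ} × {x62} = {(ξ,x62), (ρ,x62), (σ,x62)}
  {σ} × {x60, x61, x62} = {(σ,x60), (σ,x61), (σ,x62)}
  {ξ, ρ} × {x60, x62} = {(ξ,x60), (ξ,x62), (ρ,x60), (ρ,x62)}
  {ξ, ρ} × {x61, x62} = {(ξ,x61), (ξ,x62), (ρ,x61), (ρ,x62)}
  {ξ, ρ} × {x60, x61, x62} = {(ξ,x60), (ξ,x61), (ξ,x62), (ρ,x60), (ρ,x61), (ρ,x62)}
  {ξ, ρ, σ} × {x60, x62} = {(ξ,x60), (ξ,x62), (ρ,x60), (ρ,x62), (σ,x60), (σ,x62)}
  {ξ, ρ, σ} × {x61, x62} = {(ξ,x61), (ξ,x62), (ρ,x61), (ρ,x62), (σ,x61), (σ,x62)}
  {ξ, ρ, σ} × {x60, x61, x62} = {(ξ,x60), (ξ,x61), (ξ,x62), (ρ,x60), (ρ,x61), (ρ,x62), (σ,x60), (σ,x61), (σ,x62)}
These 13 distinct sets form the basis B.
Close under arbitrary unions to get τ_{X×Y}; counting gives |τ_{X×Y}| = 25.


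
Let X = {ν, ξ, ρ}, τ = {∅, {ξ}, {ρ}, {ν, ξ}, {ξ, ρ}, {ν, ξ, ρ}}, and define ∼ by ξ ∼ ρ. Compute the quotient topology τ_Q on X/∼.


X/∼ = {[ν], [ξ=ρ]}; |τ_Q| = 3.

Equivalence classes: [ν], [ξ=ρ].
Quotient map π: X → X/∼ sends ν ↦ [ν], ξ ↦ [ξ=ρ], ρ ↦ [ξ=ρ].
For each subset V ⊆ X/∼, compute π^{-1}(V) ⊆ X and check whether π^{-1}(V) ∈ τ. V is open in τ_Q iff π^{-1}(V) ∈ τ.
  V = {}: π^{-1}(V) = ∅ ∈ τ ✓.
  V = {[ν]}: π^{-1}(V) = {ν} ∉ τ ✗.
  V = {[ξ=ρ]}: π^{-1}(V) = {ξ, ρ} ∈ τ ✓.
  V = {[ν], [ξ=ρ]}: π^{-1}(V) = {ν, ξ, ρ} ∈ τ ✓.
Open sets in the quotient: τ_Q = {{}, {[ξ=ρ]}, {[ν], [ξ=ρ]}} (3 elements).


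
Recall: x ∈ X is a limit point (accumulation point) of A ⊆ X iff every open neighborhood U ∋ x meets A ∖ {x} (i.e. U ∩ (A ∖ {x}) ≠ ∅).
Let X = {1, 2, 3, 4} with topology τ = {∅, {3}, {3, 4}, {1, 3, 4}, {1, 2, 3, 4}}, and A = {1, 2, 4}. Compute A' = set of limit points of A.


A' = {1, 2}

For each x ∈ X, list the open sets U ∈ τ with x ∈ U, then check whether U ∩ (A ∖ {x}) ≠ ∅ for every such U.
  x = 1: opens ∋ x are {1, 3, 4}, {1, 2, 3, 4}; each meets A ∖ {1}, so x IS a limit point.
  x = 2: opens ∋ x are {1, 2, 3, 4}; each meets A ∖ {2}, so x IS a limit point.
  x = 3: open {3} ∋ x has {3} ∩ (A ∖ {3}) = ∅, so x is NOT a limit point.
  x = 4: open {3, 4} ∋ x has {3, 4} ∩ (A ∖ {4}) = ∅, so x is NOT a limit point.
Collecting: A' = {1, 2}.


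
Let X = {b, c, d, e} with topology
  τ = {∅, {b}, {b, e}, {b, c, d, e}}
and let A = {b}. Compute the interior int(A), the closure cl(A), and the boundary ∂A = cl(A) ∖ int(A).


int(A) = {b}, cl(A) = {b, c, d, e}, ∂A = {c, d, e}.

Closed sets in (X, τ) are complements of opens:
  closed(X, τ) = {∅, {c, d}, {c, d, e}, {b, c, d, e}}.
int(A) = ⋃ {U ∈ τ : U ⊆ A}. Opens contained in A: ∅, {b}.
Taking the union of these: int(A) = {b}.
cl(A) = ⋂ {C closed : A ⊆ C}. Closed sets containing A: {b, c, d, e}.
Intersecting these: cl(A) = {b, c, d, e}.
∂A = cl(A) ∖ int(A) = {b, c, d, e} ∖ {b} = {c, d, e}.


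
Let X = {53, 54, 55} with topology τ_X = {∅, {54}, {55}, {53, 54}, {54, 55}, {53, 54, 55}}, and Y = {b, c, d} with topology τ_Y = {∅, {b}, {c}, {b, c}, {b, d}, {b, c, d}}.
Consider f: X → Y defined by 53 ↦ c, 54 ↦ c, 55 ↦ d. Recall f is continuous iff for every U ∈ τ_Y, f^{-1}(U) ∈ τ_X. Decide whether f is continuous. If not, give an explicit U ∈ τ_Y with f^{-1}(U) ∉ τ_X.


f IS continuous.

Compute f^{-1}(U) for each U ∈ τ_Y:
  U = ∅: f^{-1}(U) = ∅ ∈ τ_X ✓.
  U = {b}: f^{-1}(U) = ∅ ∈ τ_X ✓.
  U = {c}: f^{-1}(U) = {53, 54} ∈ τ_X ✓.
  U = {b, c}: f^{-1}(U) = {53, 54} ∈ τ_X ✓.
  U = {b, d}: f^{-1}(U) = {55} ∈ τ_X ✓.
  U = {b, c, d}: f^{-1}(U) = {53, 54, 55} ∈ τ_X ✓.
Every preimage lies in τ_X, so f IS continuous.


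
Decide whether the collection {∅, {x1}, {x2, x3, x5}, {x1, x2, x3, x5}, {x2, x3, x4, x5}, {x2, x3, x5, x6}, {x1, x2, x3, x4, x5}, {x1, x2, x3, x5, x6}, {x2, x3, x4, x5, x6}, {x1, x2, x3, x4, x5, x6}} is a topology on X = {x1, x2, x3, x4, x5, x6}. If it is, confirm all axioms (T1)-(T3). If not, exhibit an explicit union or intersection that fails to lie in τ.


τ IS a topology on X.

Axiom (T1): ∅ ∈ τ? Yes; X ∈ τ? Yes.
Axiom (T2/T3): check pairwise unions and intersections of members of τ.
All pairwise intersections and unions checked — each lies in τ. Therefore τ satisfies (T1), (T2), (T3): it IS a topology on X.


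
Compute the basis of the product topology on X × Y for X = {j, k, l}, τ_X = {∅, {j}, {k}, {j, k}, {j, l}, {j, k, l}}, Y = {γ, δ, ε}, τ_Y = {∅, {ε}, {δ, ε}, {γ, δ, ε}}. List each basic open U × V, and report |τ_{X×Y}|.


Basis B = {∅ × ∅, {j} × {ε}, {k} × {ε}, {j} × {δ, ε}, {j, k} × {ε}, {j, l} × {ε}, {k} × {δ, ε}, {j} × {γ, δ, ε}, {j, k, l} × {ε}, {k} × {γ, δ, ε}, {j, k} × {δ, ε}, {j, l} × {δ, ε}, {j, k} × {γ, δ, ε}, {j, l} × {γ, δ, ε}, {j, k, l} × {δ, ε}, {j, k, l} × {γ, δ, ε}}; |τ_{X×Y}| = 40.

Enumerate products U × V with U ∈ τ_X, V ∈ τ_Y (deduplicated):
  ∅ × ∅ = {} (∅)
  {j} × {ε} = {(j,ε)}
  {k} × {ε} = {(k,ε)}
  {j} × {δ, ε} = {(j,δ), (j,ε)}
  {j, k} × {ε} = {(j,ε), (k,ε)}
  {j, l} × {ε} = {(j,ε), (l,ε)}
  {k} × {δ, ε} = {(k,δ), (k,ε)}
  {j} × {γ, δ, ε} = {(j,γ), (j,δ), (j,ε)}
  {j, k, l} × {ε} = {(j,ε), (k,ε), (l,ε)}
  {k} × {γ, δ, ε} = {(k,γ), (k,δ), (k,ε)}
  {j, k} × {δ, ε} = {(j,δ), (j,ε), (k,δ), (k,ε)}
  {j, l} × {δ, ε} = {(j,δ), (j,ε), (l,δ), (l,ε)}
  {j, k} × {γ, δ, ε} = {(j,γ), (j,δ), (j,ε), (k,γ), (k,δ), (k,ε)}
  {j, l} × {γ, δ, ε} = {(j,γ), (j,δ), (j,ε), (l,γ), (l,δ), (l,ε)}
  {j, k, l} × {δ, ε} = {(j,δ), (j,ε), (k,δ), (k,ε), (l,δ), (l,ε)}
  {j, k, l} × {γ, δ, ε} = {(j,γ), (j,δ), (j,ε), (k,γ), (k,δ), (k,ε), (l,γ), (l,δ), (l,ε)}
These 16 distinct sets form the basis B.
Close under arbitrary unions to get τ_{X×Y}; counting gives |τ_{X×Y}| = 40.


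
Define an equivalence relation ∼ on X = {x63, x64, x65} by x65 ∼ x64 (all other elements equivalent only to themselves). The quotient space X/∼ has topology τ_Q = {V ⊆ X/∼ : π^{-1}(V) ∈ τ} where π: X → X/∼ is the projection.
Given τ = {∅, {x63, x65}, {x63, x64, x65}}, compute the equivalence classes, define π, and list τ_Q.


X/∼ = {[x63], [x64=x65]}; |τ_Q| = 2.

Equivalence classes: [x63], [x64=x65].
Quotient map π: X → X/∼ sends x63 ↦ [x63], x64 ↦ [x64=x65], x65 ↦ [x64=x65].
For each subset V ⊆ X/∼, compute π^{-1}(V) ⊆ X and check whether π^{-1}(V) ∈ τ. V is open in τ_Q iff π^{-1}(V) ∈ τ.
  V = {}: π^{-1}(V) = ∅ ∈ τ ✓.
  V = {[x63]}: π^{-1}(V) = {x63} ∉ τ ✗.
  V = {[x64=x65]}: π^{-1}(V) = {x64, x65} ∉ τ ✗.
  V = {[x63], [x64=x65]}: π^{-1}(V) = {x63, x64, x65} ∈ τ ✓.
Open sets in the quotient: τ_Q = {{}, {[x63], [x64=x65]}} (2 elements).


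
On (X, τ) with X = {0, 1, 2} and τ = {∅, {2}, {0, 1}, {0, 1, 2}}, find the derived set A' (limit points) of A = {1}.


A' = {0}

For each x ∈ X, list the open sets U ∈ τ with x ∈ U, then check whether U ∩ (A ∖ {x}) ≠ ∅ for every such U.
  x = 0: opens ∋ x are {0, 1}, {0, 1, 2}; each meets A ∖ {0}, so x IS a limit point.
  x = 1: open {0, 1} ∋ x has {0, 1} ∩ (A ∖ {1}) = ∅, so x is NOT a limit point.
  x = 2: open {2} ∋ x has {2} ∩ (A ∖ {2}) = ∅, so x is NOT a limit point.
Collecting: A' = {0}.


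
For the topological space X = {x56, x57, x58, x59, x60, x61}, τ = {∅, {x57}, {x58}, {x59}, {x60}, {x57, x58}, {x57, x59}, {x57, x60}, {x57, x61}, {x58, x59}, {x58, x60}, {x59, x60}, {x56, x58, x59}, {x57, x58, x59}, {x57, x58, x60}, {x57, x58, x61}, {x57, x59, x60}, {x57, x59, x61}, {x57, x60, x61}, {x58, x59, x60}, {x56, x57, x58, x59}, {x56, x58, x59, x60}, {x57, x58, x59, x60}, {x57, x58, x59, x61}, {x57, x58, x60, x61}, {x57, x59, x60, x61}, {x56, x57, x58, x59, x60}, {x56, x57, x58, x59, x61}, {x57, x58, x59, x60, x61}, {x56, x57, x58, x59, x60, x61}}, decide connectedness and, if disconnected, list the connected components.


(X, τ) is disconnected; components = [{x60}, {x57, x61}, {x56, x58, x59}].

Find clopen sets (U ∈ τ with X ∖ U ∈ τ):
  U = ∅, X ∖ U = {x56, x57, x58, x59, x60, x61} — both open, so U is clopen.
  U = {x60}, X ∖ U = {x56, x57, x58, x59, x61} — both open, so U is clopen.
  U = {x57, x61}, X ∖ U = {x56, x58, x59, x60} — both open, so U is clopen.
  U = {x56, x58, x59}, X ∖ U = {x57, x60, x61} — both open, so U is clopen.
  U = {x57, x60, x61}, X ∖ U = {x56, x58, x59} — both open, so U is clopen.
  U = {x56, x58, x59, x60}, X ∖ U = {x57, x61} — both open, so U is clopen.
  U = {x56, x57, x58, x59, x61}, X ∖ U = {x60} — both open, so U is clopen.
  U = {x56, x57, x58, x59, x60, x61}, X ∖ U = ∅ — both open, so U is clopen.
Nontrivial clopen(s) exist: e.g. {x56, x57, x58, x59, x61}. So (X, τ) is disconnected.
Compute connected components by grouping points that agree on all clopens:
  component: {x60}
  component: {x57, x61}
  component: {x56, x58, x59}


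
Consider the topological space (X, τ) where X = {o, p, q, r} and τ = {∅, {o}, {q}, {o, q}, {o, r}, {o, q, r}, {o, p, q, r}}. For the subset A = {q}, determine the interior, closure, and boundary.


int(A) = {q}, cl(A) = {p, q}, ∂A = {p}.

Closed sets in (X, τ) are complements of opens:
  closed(X, τ) = {∅, {p}, {p, q}, {p, r}, {o, p, r}, {p, q, r}, {o, p, q, r}}.
int(A) = ⋃ {U ∈ τ : U ⊆ A}. Opens contained in A: ∅, {q}.
Taking the union of these: int(A) = {q}.
cl(A) = ⋂ {C closed : A ⊆ C}. Closed sets containing A: {p, q}, {p, q, r}, {o, p, q, r}.
Intersecting these: cl(A) = {p, q}.
∂A = cl(A) ∖ int(A) = {p, q} ∖ {q} = {p}.


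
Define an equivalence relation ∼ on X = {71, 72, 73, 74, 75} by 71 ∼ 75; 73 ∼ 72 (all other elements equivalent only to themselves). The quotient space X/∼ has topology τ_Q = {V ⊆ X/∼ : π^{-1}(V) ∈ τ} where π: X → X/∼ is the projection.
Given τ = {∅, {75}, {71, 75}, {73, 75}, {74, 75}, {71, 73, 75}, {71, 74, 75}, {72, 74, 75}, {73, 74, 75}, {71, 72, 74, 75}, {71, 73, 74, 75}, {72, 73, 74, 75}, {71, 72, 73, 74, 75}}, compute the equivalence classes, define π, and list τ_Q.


X/∼ = {[71=75], [72=73], [74]}; |τ_Q| = 4.

Equivalence classes: [71=75], [72=73], [74].
Quotient map π: X → X/∼ sends 71 ↦ [71=75], 72 ↦ [72=73], 73 ↦ [72=73], 74 ↦ [74], 75 ↦ [71=75].
For each subset V ⊆ X/∼, compute π^{-1}(V) ⊆ X and check whether π^{-1}(V) ∈ τ. V is open in τ_Q iff π^{-1}(V) ∈ τ.
  V = {}: π^{-1}(V) = ∅ ∈ τ ✓.
  V = {[71=75]}: π^{-1}(V) = {71, 75} ∈ τ ✓.
  V = {[72=73]}: π^{-1}(V) = {72, 73} ∉ τ ✗.
  V = {[71=75], [72=73]}: π^{-1}(V) = {71, 72, 73, 75} ∉ τ ✗.
  V = {[74]}: π^{-1}(V) = {74} ∉ τ ✗.
  V = {[71=75], [74]}: π^{-1}(V) = {71, 74, 75} ∈ τ ✓.
  V = {[72=73], [74]}: π^{-1}(V) = {72, 73, 74} ∉ τ ✗.
  V = {[71=75], [72=73], [74]}: π^{-1}(V) = {71, 72, 73, 74, 75} ∈ τ ✓.
Open sets in the quotient: τ_Q = {{}, {[71=75]}, {[71=75], [74]}, {[71=75], [72=73], [74]}} (4 elements).


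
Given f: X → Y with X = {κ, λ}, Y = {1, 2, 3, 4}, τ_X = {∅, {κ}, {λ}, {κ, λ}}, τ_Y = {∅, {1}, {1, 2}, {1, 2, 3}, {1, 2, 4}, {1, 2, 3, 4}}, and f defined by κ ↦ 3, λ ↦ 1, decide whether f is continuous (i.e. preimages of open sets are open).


f IS continuous.

Compute f^{-1}(U) for each U ∈ τ_Y:
  U = ∅: f^{-1}(U) = ∅ ∈ τ_X ✓.
  U = {1}: f^{-1}(U) = {λ} ∈ τ_X ✓.
  U = {1, 2}: f^{-1}(U) = {λ} ∈ τ_X ✓.
  U = {1, 2, 3}: f^{-1}(U) = {κ, λ} ∈ τ_X ✓.
  U = {1, 2, 4}: f^{-1}(U) = {λ} ∈ τ_X ✓.
  U = {1, 2, 3, 4}: f^{-1}(U) = {κ, λ} ∈ τ_X ✓.
Every preimage lies in τ_X, so f IS continuous.


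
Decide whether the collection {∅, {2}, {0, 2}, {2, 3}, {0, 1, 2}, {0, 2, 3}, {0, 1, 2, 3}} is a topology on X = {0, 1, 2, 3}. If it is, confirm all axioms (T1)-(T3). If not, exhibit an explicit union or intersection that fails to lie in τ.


τ IS a topology on X.

Axiom (T1): ∅ ∈ τ? Yes; X ∈ τ? Yes.
Axiom (T2/T3): check pairwise unions and intersections of members of τ.
All pairwise intersections and unions checked — each lies in τ. Therefore τ satisfies (T1), (T2), (T3): it IS a topology on X.


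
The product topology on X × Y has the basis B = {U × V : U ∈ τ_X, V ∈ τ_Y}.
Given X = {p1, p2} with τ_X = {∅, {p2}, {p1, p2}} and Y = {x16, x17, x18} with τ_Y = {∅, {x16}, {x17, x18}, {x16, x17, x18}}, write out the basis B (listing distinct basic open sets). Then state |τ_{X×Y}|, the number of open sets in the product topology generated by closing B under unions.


Basis B = {∅ × ∅, {p2} × {x16}, {p1, p2} × {x16}, {p2} × {x17, x18}, {p2} × {x16, x17, x18}, {p1, p2} × {x17, x18}, {p1, p2} × {x16, x17, x18}}; |τ_{X×Y}| = 9.

Enumerate products U × V with U ∈ τ_X, V ∈ τ_Y (deduplicated):
  ∅ × ∅ = {} (∅)
  {p2} × {x16} = {(p2,x16)}
  {p1, p2} × {x16} = {(p1,x16), (p2,x16)}
  {p2} × {x17, x18} = {(p2,x17), (p2,x18)}
  {p2} × {x16, x17, x18} = {(p2,x16), (p2,x17), (p2,x18)}
  {p1, p2} × {x17, x18} = {(p1,x17), (p1,x18), (p2,x17), (p2,x18)}
  {p1, p2} × {x16, x17, x18} = {(p1,x16), (p1,x17), (p1,x18), (p2,x16), (p2,x17), (p2,x18)}
These 7 distinct sets form the basis B.
Close under arbitrary unions to get τ_{X×Y}; counting gives |τ_{X×Y}| = 9.


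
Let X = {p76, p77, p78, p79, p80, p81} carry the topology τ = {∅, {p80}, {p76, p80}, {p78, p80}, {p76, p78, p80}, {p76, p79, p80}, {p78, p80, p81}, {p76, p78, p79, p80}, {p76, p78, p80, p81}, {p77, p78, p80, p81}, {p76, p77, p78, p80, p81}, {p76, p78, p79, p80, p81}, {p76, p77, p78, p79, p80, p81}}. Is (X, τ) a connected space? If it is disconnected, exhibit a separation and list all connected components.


(X, τ) is connected.

Find clopen sets (U ∈ τ with X ∖ U ∈ τ):
  U = ∅, X ∖ U = {p76, p77, p78, p79, p80, p81} — both open, so U is clopen.
  U = {p76, p77, p78, p79, p80, p81}, X ∖ U = ∅ — both open, so U is clopen.
Only trivial clopens (∅ and X) exist, so (X, τ) is connected.
Compute connected components by grouping points that agree on all clopens:
  component: {p76, p77, p78, p79, p80, p81}


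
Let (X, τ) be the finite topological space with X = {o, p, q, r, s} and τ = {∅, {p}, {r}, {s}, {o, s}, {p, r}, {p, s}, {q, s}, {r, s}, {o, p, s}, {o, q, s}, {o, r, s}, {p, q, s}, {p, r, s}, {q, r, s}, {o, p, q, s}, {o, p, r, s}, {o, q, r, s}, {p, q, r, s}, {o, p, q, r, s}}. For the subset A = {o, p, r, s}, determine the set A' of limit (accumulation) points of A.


A' = {o, q}

For each x ∈ X, list the open sets U ∈ τ with x ∈ U, then check whether U ∩ (A ∖ {x}) ≠ ∅ for every such U.
  x = o: opens ∋ x are {o, s}, {o, p, s}, {o, q, s}, {o, r, s}, {o, p, q, s}, {o, p, r, s}, {o, q, r, s}, {o, p, q, r, s}; each meets A ∖ {o}, so x IS a limit point.
  x = p: open {p} ∋ x has {p} ∩ (A ∖ {p}) = ∅, so x is NOT a limit point.
  x = q: opens ∋ x are {q, s}, {o, q, s}, {p, q, s}, {q, r, s}, {o, p, q, s}, {o, q, r, s}, {p, q, r, s}, {o, p, q, r, s}; each meets A ∖ {q}, so x IS a limit point.
  x = r: open {r} ∋ x has {r} ∩ (A ∖ {r}) = ∅, so x is NOT a limit point.
  x = s: open {s} ∋ x has {s} ∩ (A ∖ {s}) = ∅, so x is NOT a limit point.
Collecting: A' = {o, q}.


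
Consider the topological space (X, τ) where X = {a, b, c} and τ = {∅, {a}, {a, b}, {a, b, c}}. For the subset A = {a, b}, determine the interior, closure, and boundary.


int(A) = {a, b}, cl(A) = {a, b, c}, ∂A = {c}.

Closed sets in (X, τ) are complements of opens:
  closed(X, τ) = {∅, {c}, {b, c}, {a, b, c}}.
int(A) = ⋃ {U ∈ τ : U ⊆ A}. Opens contained in A: ∅, {a}, {a, b}.
Taking the union of these: int(A) = {a, b}.
cl(A) = ⋂ {C closed : A ⊆ C}. Closed sets containing A: {a, b, c}.
Intersecting these: cl(A) = {a, b, c}.
∂A = cl(A) ∖ int(A) = {a, b, c} ∖ {a, b} = {c}.


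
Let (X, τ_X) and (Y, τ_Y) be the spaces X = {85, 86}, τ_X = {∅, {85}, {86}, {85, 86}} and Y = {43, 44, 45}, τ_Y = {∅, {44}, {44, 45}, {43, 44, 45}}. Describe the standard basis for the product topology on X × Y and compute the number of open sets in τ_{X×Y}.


Basis B = {∅ × ∅, {85} × {44}, {86} × {44}, {85} × {44, 45}, {85, 86} × {44}, {86} × {44, 45}, {85} × {43, 44, 45}, {86} × {43, 44, 45}, {85, 86} × {44, 45}, {85, 86} × {43, 44, 45}}; |τ_{X×Y}| = 16.

Enumerate products U × V with U ∈ τ_X, V ∈ τ_Y (deduplicated):
  ∅ × ∅ = {} (∅)
  {85} × {44} = {(85,44)}
  {86} × {44} = {(86,44)}
  {85} × {44, 45} = {(85,44), (85,45)}
  {85, 86} × {44} = {(85,44), (86,44)}
  {86} × {44, 45} = {(86,44), (86,45)}
  {85} × {43, 44, 45} = {(85,43), (85,44), (85,45)}
  {86} × {43, 44, 45} = {(86,43), (86,44), (86,45)}
  {85, 86} × {44, 45} = {(85,44), (85,45), (86,44), (86,45)}
  {85, 86} × {43, 44, 45} = {(85,43), (85,44), (85,45), (86,43), (86,44), (86,45)}
These 10 distinct sets form the basis B.
Close under arbitrary unions to get τ_{X×Y}; counting gives |τ_{X×Y}| = 16.


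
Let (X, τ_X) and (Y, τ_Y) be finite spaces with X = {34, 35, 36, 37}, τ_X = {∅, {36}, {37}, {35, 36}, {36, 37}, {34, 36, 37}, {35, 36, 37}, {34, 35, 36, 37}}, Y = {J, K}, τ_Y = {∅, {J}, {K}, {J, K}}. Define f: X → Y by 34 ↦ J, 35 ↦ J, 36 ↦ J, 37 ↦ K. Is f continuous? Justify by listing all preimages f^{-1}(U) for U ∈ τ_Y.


f is NOT continuous.

Compute f^{-1}(U) for each U ∈ τ_Y:
  U = ∅: f^{-1}(U) = ∅ ∈ τ_X ✓.
  U = {J}: f^{-1}(U) = {34, 35, 36} ∉ τ_X ✗.
  U = {K}: f^{-1}(U) = {37} ∈ τ_X ✓.
  U = {J, K}: f^{-1}(U) = {34, 35, 36, 37} ∈ τ_X ✓.
Found U = {J} with f^{-1}(U) = {34, 35, 36} not in τ_X. Therefore f is NOT continuous.


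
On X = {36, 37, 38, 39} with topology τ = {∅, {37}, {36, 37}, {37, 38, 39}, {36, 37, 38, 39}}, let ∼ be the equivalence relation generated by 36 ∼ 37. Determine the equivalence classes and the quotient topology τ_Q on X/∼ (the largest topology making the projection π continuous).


X/∼ = {[36=37], [38], [39]}; |τ_Q| = 3.

Equivalence classes: [36=37], [38], [39].
Quotient map π: X → X/∼ sends 36 ↦ [36=37], 37 ↦ [36=37], 38 ↦ [38], 39 ↦ [39].
For each subset V ⊆ X/∼, compute π^{-1}(V) ⊆ X and check whether π^{-1}(V) ∈ τ. V is open in τ_Q iff π^{-1}(V) ∈ τ.
  V = {}: π^{-1}(V) = ∅ ∈ τ ✓.
  V = {[36=37]}: π^{-1}(V) = {36, 37} ∈ τ ✓.
  V = {[38]}: π^{-1}(V) = {38} ∉ τ ✗.
  V = {[36=37], [38]}: π^{-1}(V) = {36, 37, 38} ∉ τ ✗.
  V = {[39]}: π^{-1}(V) = {39} ∉ τ ✗.
  V = {[36=37], [39]}: π^{-1}(V) = {36, 37, 39} ∉ τ ✗.
  V = {[38], [39]}: π^{-1}(V) = {38, 39} ∉ τ ✗.
  V = {[36=37], [38], [39]}: π^{-1}(V) = {36, 37, 38, 39} ∈ τ ✓.
Open sets in the quotient: τ_Q = {{}, {[36=37]}, {[36=37], [38], [39]}} (3 elements).


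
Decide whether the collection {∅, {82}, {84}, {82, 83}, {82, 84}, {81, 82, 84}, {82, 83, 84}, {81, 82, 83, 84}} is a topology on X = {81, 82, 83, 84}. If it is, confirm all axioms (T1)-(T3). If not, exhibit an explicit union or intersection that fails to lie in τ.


τ IS a topology on X.

Axiom (T1): ∅ ∈ τ? Yes; X ∈ τ? Yes.
Axiom (T2/T3): check pairwise unions and intersections of members of τ.
All pairwise intersections and unions checked — each lies in τ. Therefore τ satisfies (T1), (T2), (T3): it IS a topology on X.


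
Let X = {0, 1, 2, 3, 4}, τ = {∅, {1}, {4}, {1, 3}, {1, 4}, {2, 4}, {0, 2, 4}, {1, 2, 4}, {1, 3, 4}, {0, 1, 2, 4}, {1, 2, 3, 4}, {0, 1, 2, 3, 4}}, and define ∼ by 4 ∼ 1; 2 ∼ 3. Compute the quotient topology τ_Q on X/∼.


X/∼ = {[0], [1=4], [2=3]}; |τ_Q| = 4.

Equivalence classes: [0], [1=4], [2=3].
Quotient map π: X → X/∼ sends 0 ↦ [0], 1 ↦ [1=4], 2 ↦ [2=3], 3 ↦ [2=3], 4 ↦ [1=4].
For each subset V ⊆ X/∼, compute π^{-1}(V) ⊆ X and check whether π^{-1}(V) ∈ τ. V is open in τ_Q iff π^{-1}(V) ∈ τ.
  V = {}: π^{-1}(V) = ∅ ∈ τ ✓.
  V = {[0]}: π^{-1}(V) = {0} ∉ τ ✗.
  V = {[1=4]}: π^{-1}(V) = {1, 4} ∈ τ ✓.
  V = {[0], [1=4]}: π^{-1}(V) = {0, 1, 4} ∉ τ ✗.
  V = {[2=3]}: π^{-1}(V) = {2, 3} ∉ τ ✗.
  V = {[0], [2=3]}: π^{-1}(V) = {0, 2, 3} ∉ τ ✗.
  V = {[1=4], [2=3]}: π^{-1}(V) = {1, 2, 3, 4} ∈ τ ✓.
  V = {[0], [1=4], [2=3]}: π^{-1}(V) = {0, 1, 2, 3, 4} ∈ τ ✓.
Open sets in the quotient: τ_Q = {{}, {[1=4]}, {[1=4], [2=3]}, {[0], [1=4], [2=3]}} (4 elements).


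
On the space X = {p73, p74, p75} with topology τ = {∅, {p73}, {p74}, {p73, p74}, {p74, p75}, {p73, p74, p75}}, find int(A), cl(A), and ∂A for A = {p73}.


int(A) = {p73}, cl(A) = {p73}, ∂A = ∅.

Closed sets in (X, τ) are complements of opens:
  closed(X, τ) = {∅, {p73}, {p75}, {p73, p75}, {p74, p75}, {p73, p74, p75}}.
int(A) = ⋃ {U ∈ τ : U ⊆ A}. Opens contained in A: ∅, {p73}.
Taking the union of these: int(A) = {p73}.
cl(A) = ⋂ {C closed : A ⊆ C}. Closed sets containing A: {p73}, {p73, p75}, {p73, p74, p75}.
Intersecting these: cl(A) = {p73}.
∂A = cl(A) ∖ int(A) = {p73} ∖ {p73} = ∅.


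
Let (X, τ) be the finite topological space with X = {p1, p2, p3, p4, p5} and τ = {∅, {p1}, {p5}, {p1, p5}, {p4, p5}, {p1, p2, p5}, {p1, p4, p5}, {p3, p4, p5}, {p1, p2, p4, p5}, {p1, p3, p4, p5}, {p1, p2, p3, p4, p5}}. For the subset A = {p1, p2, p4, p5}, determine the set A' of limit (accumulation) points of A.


A' = {p2, p3, p4}

For each x ∈ X, list the open sets U ∈ τ with x ∈ U, then check whether U ∩ (A ∖ {x}) ≠ ∅ for every such U.
  x = p1: open {p1} ∋ x has {p1} ∩ (A ∖ {p1}) = ∅, so x is NOT a limit point.
  x = p2: opens ∋ x are {p1, p2, p5}, {p1, p2, p4, p5}, {p1, p2, p3, p4, p5}; each meets A ∖ {p2}, so x IS a limit point.
  x = p3: opens ∋ x are {p3, p4, p5}, {p1, p3, p4, p5}, {p1, p2, p3, p4, p5}; each meets A ∖ {p3}, so x IS a limit point.
  x = p4: opens ∋ x are {p4, p5}, {p1, p4, p5}, {p3, p4, p5}, {p1, p2, p4, p5}, {p1, p3, p4, p5}, {p1, p2, p3, p4, p5}; each meets A ∖ {p4}, so x IS a limit point.
  x = p5: open {p5} ∋ x has {p5} ∩ (A ∖ {p5}) = ∅, so x is NOT a limit point.
Collecting: A' = {p2, p3, p4}.
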